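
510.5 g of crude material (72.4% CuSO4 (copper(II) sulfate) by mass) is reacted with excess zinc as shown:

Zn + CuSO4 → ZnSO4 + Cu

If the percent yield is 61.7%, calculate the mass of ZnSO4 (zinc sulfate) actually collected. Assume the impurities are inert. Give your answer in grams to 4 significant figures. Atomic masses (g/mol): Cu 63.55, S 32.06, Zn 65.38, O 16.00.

Pure CuSO4 available = 510.5 g × 0.724 = 369.60 g.
M(CuSO4) = 63.55 + 32.06 + 4(16.00) = 159.61 g/mol.
M(ZnSO4) = 65.38 + 32.06 + 4(16.00) = 161.44 g/mol.
n(CuSO4) = 369.60 g / 159.61 g/mol = 2.3157 mol.
From the equation the CuSO4:ZnSO4 mole ratio is 1:1, so n(ZnSO4) = 2.3157 × 1/1 = 2.3157 mol.
Mass of ZnSO4 = 2.3157 mol × 161.44 g/mol = 373.84 g.
Actual mass collected = 373.84 g × 0.617 = 230.66 g.

230.7 g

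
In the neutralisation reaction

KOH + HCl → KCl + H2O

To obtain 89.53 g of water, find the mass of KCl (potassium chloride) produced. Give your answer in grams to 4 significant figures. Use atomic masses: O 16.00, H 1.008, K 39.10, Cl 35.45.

370.5 g

M(H2O) = 2(1.008) + 16.00 = 18.016 g/mol.
M(KCl) = 39.10 + 35.45 = 74.55 g/mol.
n(H2O) = 89.530 g / 18.016 g/mol = 4.9695 mol.
From the equation the H2O:KCl mole ratio is 1:1, so n(KCl) = 4.9695 × 1/1 = 4.9695 mol.
Mass of KCl = 4.9695 mol × 74.55 g/mol = 370.47 g.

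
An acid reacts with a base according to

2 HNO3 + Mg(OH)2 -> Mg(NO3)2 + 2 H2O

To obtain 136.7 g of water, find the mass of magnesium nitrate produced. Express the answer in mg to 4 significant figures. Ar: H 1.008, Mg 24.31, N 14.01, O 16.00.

M(H2O) = 2(1.008) + 16.00 = 18.016 g/mol.
M(Mg(NO3)2) = 24.31 + 2(14.01) + 6(16.00) = 148.33 g/mol.
n(H2O) = 136.70 g / 18.016 g/mol = 7.5877 mol.
From the equation the H2O:Mg(NO3)2 mole ratio is 2:1, so n(Mg(NO3)2) = 7.5877 × 1/2 = 3.7938 mol.
Mass of Mg(NO3)2 = 3.7938 mol × 148.33 g/mol = 562.74 g.
Converting to mg: 562.74 g = 562700 mg.

562700 mg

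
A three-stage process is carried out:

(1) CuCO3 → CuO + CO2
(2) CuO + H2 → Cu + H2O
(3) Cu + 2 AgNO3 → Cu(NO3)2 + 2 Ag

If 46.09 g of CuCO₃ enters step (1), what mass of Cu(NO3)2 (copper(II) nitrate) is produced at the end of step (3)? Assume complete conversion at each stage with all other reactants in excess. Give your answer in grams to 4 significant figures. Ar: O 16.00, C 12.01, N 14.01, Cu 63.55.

M(CuCO3) = 63.55 + 12.01 + 3(16.00) = 123.56 g/mol.
M(Cu(NO3)2) = 63.55 + 2(14.01) + 6(16.00) = 187.57 g/mol.
n(CuCO3) = 46.09 / 123.56 = 0.37302 mol.
Reaction (1): CuCO3→CuO ratio 1:1 ⇒ n(CuO) = 0.37302 mol.
Reaction (2): CuO→Cu ratio 1:1 ⇒ n(Cu) = 0.37302 mol.
Reaction (3): Cu→Cu(NO3)2 ratio 1:1 ⇒ n(Cu(NO3)2) = 0.37302 mol.
Mass of Cu(NO3)2 = 0.37302 × 187.57 = 69.967 g.

69.97 g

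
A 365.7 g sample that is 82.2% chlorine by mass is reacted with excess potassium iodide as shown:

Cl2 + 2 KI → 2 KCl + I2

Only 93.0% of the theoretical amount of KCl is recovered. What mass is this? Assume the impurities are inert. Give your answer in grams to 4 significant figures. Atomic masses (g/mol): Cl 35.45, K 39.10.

Pure Cl2 available = 365.7 g × 0.822 = 300.61 g.
M(Cl2) = 2(35.45) = 70.90 g/mol.
M(KCl) = 39.10 + 35.45 = 74.55 g/mol.
n(Cl2) = 300.61 g / 70.90 g/mol = 4.2399 mol.
From the equation the Cl2:KCl mole ratio is 1:2, so n(KCl) = 4.2399 × 2/1 = 8.4797 mol.
Mass of KCl = 8.4797 mol × 74.55 g/mol = 632.16 g.
Actual mass collected = 632.16 g × 0.930 = 587.91 g.

587.9 g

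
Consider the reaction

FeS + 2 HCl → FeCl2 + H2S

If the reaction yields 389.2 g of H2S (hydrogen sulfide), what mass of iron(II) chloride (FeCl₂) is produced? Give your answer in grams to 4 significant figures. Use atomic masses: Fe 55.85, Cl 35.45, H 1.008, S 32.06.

1448 g

M(H2S) = 2(1.008) + 32.06 = 34.076 g/mol.
M(FeCl2) = 55.85 + 2(35.45) = 126.75 g/mol.
n(H2S) = 389.20 g / 34.076 g/mol = 11.422 mol.
From the equation the H2S:FeCl2 mole ratio is 1:1, so n(FeCl2) = 11.422 × 1/1 = 11.422 mol.
Mass of FeCl2 = 11.422 mol × 126.75 g/mol = 1447.7 g.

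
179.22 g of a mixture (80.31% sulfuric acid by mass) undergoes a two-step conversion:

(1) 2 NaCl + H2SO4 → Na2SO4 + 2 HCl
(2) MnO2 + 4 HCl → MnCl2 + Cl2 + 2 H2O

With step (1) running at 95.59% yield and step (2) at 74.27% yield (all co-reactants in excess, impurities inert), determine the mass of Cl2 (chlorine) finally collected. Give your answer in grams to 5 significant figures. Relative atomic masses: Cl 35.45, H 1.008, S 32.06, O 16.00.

Pure H2SO4 = 179.22 × 0.8031 = 143.932 g.
M(H2SO4) = 2(1.008) + 32.06 + 4(16.00) = 98.076 g/mol.
M(Cl2) = 2(35.45) = 70.90 g/mol.
n(H2SO4) = 143.932 / 98.076 = 1.46755 mol.
Step 1 (H2SO4:HCl = 1:2): theoretical n(HCl) = 2.93510 mol; at 95.59% yield, n(HCl) = 2.80566 mol.
Step 2 (HCl:Cl2 = 4:1): theoretical n(Cl2) = 0.701416 mol, so theoretical mass = 0.701416 × 70.90 = 49.7304 g.
At 74.27% yield, actual mass of Cl2 = 49.7304 × 0.7427 = 36.9348 g.

36.935 g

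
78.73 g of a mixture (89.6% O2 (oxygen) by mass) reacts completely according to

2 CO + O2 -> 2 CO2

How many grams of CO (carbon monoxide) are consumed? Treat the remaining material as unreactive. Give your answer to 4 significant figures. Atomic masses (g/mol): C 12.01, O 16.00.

123.5 g

Mass of pure O2 = 78.73 g × 0.896 = 70.542 g.
M(O2) = 2(16.00) = 32.00 g/mol.
M(CO) = 12.01 + 16.00 = 28.01 g/mol.
n(O2) = 70.542 g / 32.00 g/mol = 2.2044 mol.
From the equation the O2:CO mole ratio is 1:2, so n(CO) = 2.2044 × 2/1 = 4.4089 mol.
Mass of CO = 4.4089 mol × 28.01 g/mol = 123.49 g.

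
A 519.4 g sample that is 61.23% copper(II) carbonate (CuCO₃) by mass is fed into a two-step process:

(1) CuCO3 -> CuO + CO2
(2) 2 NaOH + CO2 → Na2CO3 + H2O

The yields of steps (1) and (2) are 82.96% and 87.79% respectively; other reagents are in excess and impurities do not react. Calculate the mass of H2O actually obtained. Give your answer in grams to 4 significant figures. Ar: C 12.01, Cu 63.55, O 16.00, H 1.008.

33.77 g

Pure CuCO3 = 519.4 × 0.6123 = 318.03 g.
M(CuCO3) = 63.55 + 12.01 + 3(16.00) = 123.56 g/mol.
M(H2O) = 2(1.008) + 16.00 = 18.016 g/mol.
n(CuCO3) = 318.03 / 123.56 = 2.5739 mol.
Step 1 (CuCO3:CO2 = 1:1): theoretical n(CO2) = 2.5739 mol; at 82.96% yield, n(CO2) = 2.1353 mol.
Step 2 (CO2:H2O = 1:1): theoretical n(H2O) = 2.1353 mol, so theoretical mass = 2.1353 × 18.016 = 38.469 g.
At 87.79% yield, actual mass of H2O = 38.469 × 0.8779 = 33.772 g.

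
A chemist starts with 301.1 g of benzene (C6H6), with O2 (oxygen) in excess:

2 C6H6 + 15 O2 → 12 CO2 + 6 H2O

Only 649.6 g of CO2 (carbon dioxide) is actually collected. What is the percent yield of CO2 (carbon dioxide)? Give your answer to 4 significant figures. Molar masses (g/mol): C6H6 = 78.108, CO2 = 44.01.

63.82 %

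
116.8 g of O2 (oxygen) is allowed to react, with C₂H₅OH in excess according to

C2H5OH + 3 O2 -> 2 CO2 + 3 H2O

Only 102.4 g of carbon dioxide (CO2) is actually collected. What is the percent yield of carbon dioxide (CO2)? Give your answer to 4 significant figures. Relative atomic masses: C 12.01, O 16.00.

95.62 %

M(O2) = 2(16.00) = 32.00 g/mol.
M(CO2) = 12.01 + 2(16.00) = 44.01 g/mol.
n(O2) = 116.80 g / 32.00 g/mol = 3.6500 mol.
From the equation the O2:CO2 mole ratio is 3:2, so n(CO2) = 3.6500 × 2/3 = 2.4333 mol.
Mass of CO2 = 2.4333 mol × 44.01 g/mol = 107.09 g.
This is the theoretical yield. Percent yield = 102.4 g / 107.09 g × 100% = 95.620%.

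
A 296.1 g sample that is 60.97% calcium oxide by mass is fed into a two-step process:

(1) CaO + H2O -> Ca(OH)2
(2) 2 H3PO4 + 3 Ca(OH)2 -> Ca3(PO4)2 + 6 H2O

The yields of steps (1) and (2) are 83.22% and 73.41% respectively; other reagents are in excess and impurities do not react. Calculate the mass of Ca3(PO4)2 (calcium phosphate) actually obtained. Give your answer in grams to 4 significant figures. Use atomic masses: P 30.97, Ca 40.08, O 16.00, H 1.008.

203.3 g

Pure CaO = 296.1 × 0.6097 = 180.53 g.
M(CaO) = 40.08 + 16.00 = 56.08 g/mol.
M(Ca3(PO4)2) = 3(40.08) + 2(30.97) + 8(16.00) = 310.18 g/mol.
n(CaO) = 180.53 / 56.08 = 3.2192 mol.
Step 1 (CaO:Ca(OH)2 = 1:1): theoretical n(Ca(OH)2) = 3.2192 mol; at 83.22% yield, n(Ca(OH)2) = 2.6790 mol.
Step 2 (Ca(OH)2:Ca3(PO4)2 = 3:1): theoretical n(Ca3(PO4)2) = 0.89300 mol, so theoretical mass = 0.89300 × 310.18 = 276.99 g.
At 73.41% yield, actual mass of Ca3(PO4)2 = 276.99 × 0.7341 = 203.34 g.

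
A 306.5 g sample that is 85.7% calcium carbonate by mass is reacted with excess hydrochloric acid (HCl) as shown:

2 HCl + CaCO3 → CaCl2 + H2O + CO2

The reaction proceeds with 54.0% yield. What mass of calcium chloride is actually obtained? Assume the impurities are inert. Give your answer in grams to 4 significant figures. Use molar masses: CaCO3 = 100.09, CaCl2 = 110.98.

157.3 g

Pure CaCO3 available = 306.5 g × 0.857 = 262.67 g.
n(CaCO3) = 262.67 g / 100.09 g/mol = 2.6243 mol.
From the equation the CaCO3:CaCl2 mole ratio is 1:1, so n(CaCl2) = 2.6243 × 1/1 = 2.6243 mol.
Mass of CaCl2 = 2.6243 mol × 110.98 g/mol = 291.25 g.
Actual mass collected = 291.25 g × 0.540 = 157.27 g.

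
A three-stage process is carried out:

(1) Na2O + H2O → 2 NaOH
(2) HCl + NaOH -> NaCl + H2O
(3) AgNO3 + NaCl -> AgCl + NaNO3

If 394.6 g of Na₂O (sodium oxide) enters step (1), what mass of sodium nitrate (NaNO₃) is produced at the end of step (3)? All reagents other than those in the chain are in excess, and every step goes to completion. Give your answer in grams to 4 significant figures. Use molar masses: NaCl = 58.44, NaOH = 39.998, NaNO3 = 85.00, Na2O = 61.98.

1082 g

n(Na2O) = 394.6 / 61.98 = 6.3666 mol.
Reaction (1): Na2O→NaOH ratio 1:2 ⇒ n(NaOH) = 12.733 mol.
Reaction (2): NaOH→NaCl ratio 1:1 ⇒ n(NaCl) = 12.733 mol.
Reaction (3): NaCl→NaNO3 ratio 1:1 ⇒ n(NaNO3) = 12.733 mol.
Mass of NaNO3 = 12.733 × 85.00 = 1082.3 g.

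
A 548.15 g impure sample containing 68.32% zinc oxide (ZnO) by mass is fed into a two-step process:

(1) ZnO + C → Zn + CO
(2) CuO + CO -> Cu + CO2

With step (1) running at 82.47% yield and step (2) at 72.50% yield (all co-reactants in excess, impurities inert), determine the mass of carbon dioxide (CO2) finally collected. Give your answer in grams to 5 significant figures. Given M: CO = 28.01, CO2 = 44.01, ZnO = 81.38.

121.09 g

Pure ZnO = 548.15 × 0.6832 = 374.496 g.
n(ZnO) = 374.496 / 81.38 = 4.60182 mol.
Step 1 (ZnO:CO = 1:1): theoretical n(CO) = 4.60182 mol; at 82.47% yield, n(CO) = 3.79512 mol.
Step 2 (CO:CO2 = 1:1): theoretical n(CO2) = 3.79512 mol, so theoretical mass = 3.79512 × 44.01 = 167.023 g.
At 72.50% yield, actual mass of CO2 = 167.023 × 0.7250 = 121.092 g.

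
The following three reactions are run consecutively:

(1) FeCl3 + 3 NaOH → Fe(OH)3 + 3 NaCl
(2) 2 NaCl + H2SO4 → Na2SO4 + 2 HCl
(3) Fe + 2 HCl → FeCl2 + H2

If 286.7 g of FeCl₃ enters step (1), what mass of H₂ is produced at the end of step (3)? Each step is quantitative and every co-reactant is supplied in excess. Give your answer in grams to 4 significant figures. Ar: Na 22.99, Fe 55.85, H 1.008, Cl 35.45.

M(FeCl3) = 55.85 + 3(35.45) = 162.20 g/mol.
M(H2) = 2(1.008) = 2.016 g/mol.
n(FeCl3) = 286.7 / 162.20 = 1.7676 mol.
Reaction (1): FeCl3→NaCl ratio 1:3 ⇒ n(NaCl) = 5.3027 mol.
Reaction (2): NaCl→HCl ratio 2:2 ⇒ n(HCl) = 5.3027 mol.
Reaction (3): HCl→H2 ratio 2:1 ⇒ n(H2) = 2.6514 mol.
Mass of H2 = 2.6514 × 2.016 = 5.3451 g.

5.345 g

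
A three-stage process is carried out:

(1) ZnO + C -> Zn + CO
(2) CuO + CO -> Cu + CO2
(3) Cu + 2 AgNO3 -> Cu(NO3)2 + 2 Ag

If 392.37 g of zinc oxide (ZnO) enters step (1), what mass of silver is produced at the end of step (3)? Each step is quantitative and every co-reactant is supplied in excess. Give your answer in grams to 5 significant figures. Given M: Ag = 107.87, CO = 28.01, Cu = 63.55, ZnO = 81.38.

1040.2 g

n(ZnO) = 392.37 / 81.38 = 4.82145 mol.
Reaction (1): ZnO→CO ratio 1:1 ⇒ n(CO) = 4.82145 mol.
Reaction (2): CO→Cu ratio 1:1 ⇒ n(Cu) = 4.82145 mol.
Reaction (3): Cu→Ag ratio 1:2 ⇒ n(Ag) = 9.64291 mol.
Mass of Ag = 9.64291 × 107.87 = 1040.18 g.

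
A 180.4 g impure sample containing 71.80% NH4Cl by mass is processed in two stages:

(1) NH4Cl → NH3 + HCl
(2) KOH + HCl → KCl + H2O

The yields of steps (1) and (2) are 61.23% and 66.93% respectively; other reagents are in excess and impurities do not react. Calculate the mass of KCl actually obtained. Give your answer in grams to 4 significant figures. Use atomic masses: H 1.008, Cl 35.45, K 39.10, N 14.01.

Pure NH4Cl = 180.4 × 0.7180 = 129.53 g.
M(NH4Cl) = 14.01 + 4(1.008) + 35.45 = 53.492 g/mol.
M(KCl) = 39.10 + 35.45 = 74.55 g/mol.
n(NH4Cl) = 129.53 / 53.492 = 2.4214 mol.
Step 1 (NH4Cl:HCl = 1:1): theoretical n(HCl) = 2.4214 mol; at 61.23% yield, n(HCl) = 1.4826 mol.
Step 2 (HCl:KCl = 1:1): theoretical n(KCl) = 1.4826 mol, so theoretical mass = 1.4826 × 74.55 = 110.53 g.
At 66.93% yield, actual mass of KCl = 110.53 × 0.6693 = 73.978 g.

73.98 g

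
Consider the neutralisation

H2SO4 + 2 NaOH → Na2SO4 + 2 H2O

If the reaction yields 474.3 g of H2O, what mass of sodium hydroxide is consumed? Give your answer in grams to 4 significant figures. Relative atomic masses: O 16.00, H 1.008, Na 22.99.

1053 g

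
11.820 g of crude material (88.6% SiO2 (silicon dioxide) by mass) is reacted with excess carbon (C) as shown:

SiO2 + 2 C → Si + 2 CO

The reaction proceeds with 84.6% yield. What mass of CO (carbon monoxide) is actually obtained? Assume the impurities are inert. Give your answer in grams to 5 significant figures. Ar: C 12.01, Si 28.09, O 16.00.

Pure SiO2 available = 11.820 g × 0.886 = 10.4725 g.
M(SiO2) = 28.09 + 2(16.00) = 60.09 g/mol.
M(CO) = 12.01 + 16.00 = 28.01 g/mol.
n(SiO2) = 10.4725 g / 60.09 g/mol = 0.174281 mol.
From the equation the SiO2:CO mole ratio is 1:2, so n(CO) = 0.174281 × 2/1 = 0.348561 mol.
Mass of CO = 0.348561 mol × 28.01 g/mol = 9.76320 g.
Actual mass collected = 9.76320 g × 0.846 = 8.25967 g.

8.2597 g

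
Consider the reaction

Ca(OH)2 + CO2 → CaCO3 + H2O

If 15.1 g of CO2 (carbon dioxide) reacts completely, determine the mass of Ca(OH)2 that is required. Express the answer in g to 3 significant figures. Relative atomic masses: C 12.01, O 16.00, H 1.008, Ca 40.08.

25.4 g

M(CO2) = 12.01 + 2(16.00) = 44.01 g/mol.
M(Ca(OH)2) = 40.08 + 2(16.00) + 2(1.008) = 74.096 g/mol.
n(CO2) = 15.10 g / 44.01 g/mol = 0.3431 mol.
From the equation the CO2:Ca(OH)2 mole ratio is 1:1, so n(Ca(OH)2) = 0.3431 × 1/1 = 0.3431 mol.
Mass of Ca(OH)2 = 0.3431 mol × 74.096 g/mol = 25.42 g.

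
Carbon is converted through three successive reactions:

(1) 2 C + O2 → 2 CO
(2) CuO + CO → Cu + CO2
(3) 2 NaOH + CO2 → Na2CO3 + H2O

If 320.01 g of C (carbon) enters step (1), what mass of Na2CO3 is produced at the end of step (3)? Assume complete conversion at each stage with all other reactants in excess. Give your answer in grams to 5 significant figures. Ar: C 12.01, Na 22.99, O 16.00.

2824.1 g

M(C) = 12.01 g/mol.
M(Na2CO3) = 2(22.99) + 12.01 + 3(16.00) = 105.99 g/mol.
n(C) = 320.01 / 12.01 = 26.6453 mol.
Reaction (1): C→CO ratio 2:2 ⇒ n(CO) = 26.6453 mol.
Reaction (2): CO→CO2 ratio 1:1 ⇒ n(CO2) = 26.6453 mol.
Reaction (3): CO2→Na2CO3 ratio 1:1 ⇒ n(Na2CO3) = 26.6453 mol.
Mass of Na2CO3 = 26.6453 × 105.99 = 2824.13 g.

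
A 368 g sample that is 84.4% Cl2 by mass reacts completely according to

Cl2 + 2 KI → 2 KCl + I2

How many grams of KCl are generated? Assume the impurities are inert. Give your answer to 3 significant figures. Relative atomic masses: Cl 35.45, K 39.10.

Mass of pure Cl2 = 368 g × 0.844 = 310.6 g.
M(Cl2) = 2(35.45) = 70.90 g/mol.
M(KCl) = 39.10 + 35.45 = 74.55 g/mol.
n(Cl2) = 310.6 g / 70.90 g/mol = 4.381 mol.
From the equation the Cl2:KCl mole ratio is 1:2, so n(KCl) = 4.381 × 2/1 = 8.761 mol.
Mass of KCl = 8.761 mol × 74.55 g/mol = 653.2 g.

653 g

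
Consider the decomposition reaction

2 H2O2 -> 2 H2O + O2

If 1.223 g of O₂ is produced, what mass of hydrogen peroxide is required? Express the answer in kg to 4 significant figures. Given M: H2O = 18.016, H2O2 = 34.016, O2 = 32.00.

n(O2) = 1.2230 g / 32.00 g/mol = 0.038219 mol.
From the equation the O2:H2O2 mole ratio is 1:2, so n(H2O2) = 0.038219 × 2/1 = 0.076438 mol.
Mass of H2O2 = 0.076438 mol × 34.016 g/mol = 2.6001 g.
Converting to kg: 2.6001 g = 0.002600 kg.

0.002600 kg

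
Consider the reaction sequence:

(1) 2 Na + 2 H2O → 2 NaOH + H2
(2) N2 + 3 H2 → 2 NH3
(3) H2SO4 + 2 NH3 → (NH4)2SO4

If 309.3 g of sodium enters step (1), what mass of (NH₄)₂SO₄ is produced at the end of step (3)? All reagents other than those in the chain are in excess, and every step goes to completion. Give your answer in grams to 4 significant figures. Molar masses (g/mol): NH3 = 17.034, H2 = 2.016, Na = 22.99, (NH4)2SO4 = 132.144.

296.3 g

n(Na) = 309.3 / 22.99 = 13.454 mol.
Reaction (1): Na→H2 ratio 2:1 ⇒ n(H2) = 6.7268 mol.
Reaction (2): H2→NH3 ratio 3:2 ⇒ n(NH3) = 4.4846 mol.
Reaction (3): NH3→(NH4)2SO4 ratio 2:1 ⇒ n((NH4)2SO4) = 2.2423 mol.
Mass of (NH4)2SO4 = 2.2423 × 132.144 = 296.30 g.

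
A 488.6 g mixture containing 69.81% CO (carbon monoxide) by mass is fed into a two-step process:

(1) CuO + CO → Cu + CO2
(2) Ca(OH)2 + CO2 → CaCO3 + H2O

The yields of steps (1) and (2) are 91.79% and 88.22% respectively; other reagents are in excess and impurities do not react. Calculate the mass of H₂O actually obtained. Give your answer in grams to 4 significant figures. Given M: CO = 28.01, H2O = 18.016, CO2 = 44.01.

177.7 g

Pure CO = 488.6 × 0.6981 = 341.09 g.
n(CO) = 341.09 / 28.01 = 12.177 mol.
Step 1 (CO:CO2 = 1:1): theoretical n(CO2) = 12.177 mol; at 91.79% yield, n(CO2) = 11.178 mol.
Step 2 (CO2:H2O = 1:1): theoretical n(H2O) = 11.178 mol, so theoretical mass = 11.178 × 18.016 = 201.38 g.
At 88.22% yield, actual mass of H2O = 201.38 × 0.8822 = 177.66 g.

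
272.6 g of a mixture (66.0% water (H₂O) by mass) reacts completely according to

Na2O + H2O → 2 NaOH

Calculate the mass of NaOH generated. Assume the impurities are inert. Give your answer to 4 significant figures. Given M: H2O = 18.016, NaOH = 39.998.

798.9 g

Mass of pure H2O = 272.6 g × 0.660 = 179.92 g.
n(H2O) = 179.92 g / 18.016 g/mol = 9.9865 mol.
From the equation the H2O:NaOH mole ratio is 1:2, so n(NaOH) = 9.9865 × 2/1 = 19.973 mol.
Mass of NaOH = 19.973 mol × 39.998 g/mol = 798.88 g.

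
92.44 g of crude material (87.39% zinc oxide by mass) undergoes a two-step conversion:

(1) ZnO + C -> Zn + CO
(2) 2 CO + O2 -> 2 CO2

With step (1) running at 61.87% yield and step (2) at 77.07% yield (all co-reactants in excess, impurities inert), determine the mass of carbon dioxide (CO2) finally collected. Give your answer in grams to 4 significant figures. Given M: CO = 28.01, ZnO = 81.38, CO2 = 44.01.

20.83 g

Pure ZnO = 92.44 × 0.8739 = 80.783 g.
n(ZnO) = 80.783 / 81.38 = 0.99267 mol.
Step 1 (ZnO:CO = 1:1): theoretical n(CO) = 0.99267 mol; at 61.87% yield, n(CO) = 0.61416 mol.
Step 2 (CO:CO2 = 2:2): theoretical n(CO2) = 0.61416 mol, so theoretical mass = 0.61416 × 44.01 = 27.029 g.
At 77.07% yield, actual mass of CO2 = 27.029 × 0.7707 = 20.832 g.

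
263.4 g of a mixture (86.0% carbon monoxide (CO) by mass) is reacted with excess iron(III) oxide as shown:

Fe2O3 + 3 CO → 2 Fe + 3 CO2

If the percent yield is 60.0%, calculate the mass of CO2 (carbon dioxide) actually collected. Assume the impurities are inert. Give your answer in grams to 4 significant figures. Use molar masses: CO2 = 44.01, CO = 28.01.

Pure CO available = 263.4 g × 0.860 = 226.52 g.
n(CO) = 226.52 g / 28.01 g/mol = 8.0873 mol.
From the equation the CO:CO2 mole ratio is 3:3, so n(CO2) = 8.0873 × 3/3 = 8.0873 mol.
Mass of CO2 = 8.0873 mol × 44.01 g/mol = 355.92 g.
Actual mass collected = 355.92 g × 0.600 = 213.55 g.

213.6 g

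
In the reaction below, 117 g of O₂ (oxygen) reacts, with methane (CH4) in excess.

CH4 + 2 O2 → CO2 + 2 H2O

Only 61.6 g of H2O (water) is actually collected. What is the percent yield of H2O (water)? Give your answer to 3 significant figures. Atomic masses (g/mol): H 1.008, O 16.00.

93.5 %

M(O2) = 2(16.00) = 32.00 g/mol.
M(H2O) = 2(1.008) + 16.00 = 18.016 g/mol.
n(O2) = 117.0 g / 32.00 g/mol = 3.656 mol.
From the equation the O2:H2O mole ratio is 2:2, so n(H2O) = 3.656 × 2/2 = 3.656 mol.
Mass of H2O = 3.656 mol × 18.016 g/mol = 65.87 g.
This is the theoretical yield. Percent yield = 61.6 g / 65.87 g × 100% = 93.52%.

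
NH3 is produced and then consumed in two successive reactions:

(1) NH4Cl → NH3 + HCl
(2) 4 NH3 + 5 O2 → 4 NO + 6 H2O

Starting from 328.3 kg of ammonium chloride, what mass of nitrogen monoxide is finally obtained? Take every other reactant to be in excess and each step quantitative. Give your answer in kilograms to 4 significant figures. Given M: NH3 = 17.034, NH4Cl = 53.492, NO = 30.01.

328.3 kg = 328300 g.
n(NH4Cl) = 328300 / 53.492 = 6137.4 mol.
Step 1 gives a 1:1 ratio of NH4Cl to NH3, so n(NH3) = 6137.4 mol.
In step 2 the NH3:NO ratio is 4:4, so n(NO) = 6137.4 mol.
Mass of NO = 6137.4 × 30.01 = 184180 g = 184.2 kg.

184.2 kg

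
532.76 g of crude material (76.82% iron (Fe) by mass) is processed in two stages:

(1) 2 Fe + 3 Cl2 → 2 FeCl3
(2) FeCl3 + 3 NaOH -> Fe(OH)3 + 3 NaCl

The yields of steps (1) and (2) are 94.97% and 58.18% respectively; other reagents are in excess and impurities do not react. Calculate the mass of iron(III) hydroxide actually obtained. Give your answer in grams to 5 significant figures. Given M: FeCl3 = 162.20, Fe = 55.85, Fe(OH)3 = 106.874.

432.73 g

Pure Fe = 532.76 × 0.7682 = 409.266 g.
n(Fe) = 409.266 / 55.85 = 7.32795 mol.
Step 1 (Fe:FeCl3 = 2:2): theoretical n(FeCl3) = 7.32795 mol; at 94.97% yield, n(FeCl3) = 6.95936 mol.
Step 2 (FeCl3:Fe(OH)3 = 1:1): theoretical n(Fe(OH)3) = 6.95936 mol, so theoretical mass = 6.95936 × 106.874 = 743.774 g.
At 58.18% yield, actual mass of Fe(OH)3 = 743.774 × 0.5818 = 432.728 g.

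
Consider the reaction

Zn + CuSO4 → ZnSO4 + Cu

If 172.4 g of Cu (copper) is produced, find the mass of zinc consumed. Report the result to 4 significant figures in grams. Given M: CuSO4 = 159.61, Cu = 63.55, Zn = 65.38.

n(Cu) = 172.40 g / 63.55 g/mol = 2.7128 mol.
From the equation the Cu:Zn mole ratio is 1:1, so n(Zn) = 2.7128 × 1/1 = 2.7128 mol.
Mass of Zn = 2.7128 mol × 65.38 g/mol = 177.36 g.

177.4 g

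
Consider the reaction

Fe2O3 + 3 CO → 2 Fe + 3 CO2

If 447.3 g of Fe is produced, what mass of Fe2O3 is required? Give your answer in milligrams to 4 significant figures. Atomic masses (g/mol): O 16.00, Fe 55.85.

M(Fe) = 55.85 g/mol.
M(Fe2O3) = 2(55.85) + 3(16.00) = 159.70 g/mol.
n(Fe) = 447.30 g / 55.85 g/mol = 8.0090 mol.
From the equation the Fe:Fe2O3 mole ratio is 2:1, so n(Fe2O3) = 8.0090 × 1/2 = 4.0045 mol.
Mass of Fe2O3 = 4.0045 mol × 159.70 g/mol = 639.51 g.
Converting to mg: 639.51 g = 639500 mg.

639500 mg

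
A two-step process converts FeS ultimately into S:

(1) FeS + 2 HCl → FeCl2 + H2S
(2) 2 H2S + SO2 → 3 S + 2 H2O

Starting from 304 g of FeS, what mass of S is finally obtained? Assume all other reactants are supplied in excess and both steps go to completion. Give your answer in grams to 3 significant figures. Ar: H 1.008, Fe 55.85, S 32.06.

166 g

M(FeS) = 55.85 + 32.06 = 87.91 g/mol.
M(S) = 32.06 g/mol.
n(FeS) = 304.0 / 87.91 = 3.458 mol.
Step 1 gives a 1:1 ratio of FeS to H2S, so n(H2S) = 3.458 mol.
In step 2 the H2S:S ratio is 2:3, so n(S) = 5.187 mol.
Mass of S = 5.187 × 32.06 = 166.3 g.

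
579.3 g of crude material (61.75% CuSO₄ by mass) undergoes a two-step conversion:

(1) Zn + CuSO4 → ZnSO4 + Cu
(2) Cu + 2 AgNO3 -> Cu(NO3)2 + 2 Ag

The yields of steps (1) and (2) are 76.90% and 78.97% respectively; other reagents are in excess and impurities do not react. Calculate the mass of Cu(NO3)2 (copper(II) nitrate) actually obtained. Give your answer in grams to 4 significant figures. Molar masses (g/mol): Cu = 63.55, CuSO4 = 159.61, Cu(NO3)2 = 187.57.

255.3 g

Pure CuSO4 = 579.3 × 0.6175 = 357.72 g.
n(CuSO4) = 357.72 / 159.61 = 2.2412 mol.
Step 1 (CuSO4:Cu = 1:1): theoretical n(Cu) = 2.2412 mol; at 76.90% yield, n(Cu) = 1.7235 mol.
Step 2 (Cu:Cu(NO3)2 = 1:1): theoretical n(Cu(NO3)2) = 1.7235 mol, so theoretical mass = 1.7235 × 187.57 = 323.27 g.
At 78.97% yield, actual mass of Cu(NO3)2 = 323.27 × 0.7897 = 255.29 g.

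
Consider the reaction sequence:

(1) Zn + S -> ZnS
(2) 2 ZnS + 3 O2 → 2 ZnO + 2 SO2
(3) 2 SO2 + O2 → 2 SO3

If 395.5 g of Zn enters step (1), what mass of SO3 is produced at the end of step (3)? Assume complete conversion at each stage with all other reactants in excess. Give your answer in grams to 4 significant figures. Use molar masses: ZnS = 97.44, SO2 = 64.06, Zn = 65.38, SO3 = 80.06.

n(Zn) = 395.5 / 65.38 = 6.0493 mol.
Reaction (1): Zn→ZnS ratio 1:1 ⇒ n(ZnS) = 6.0493 mol.
Reaction (2): ZnS→SO2 ratio 2:2 ⇒ n(SO2) = 6.0493 mol.
Reaction (3): SO2→SO3 ratio 2:2 ⇒ n(SO3) = 6.0493 mol.
Mass of SO3 = 6.0493 × 80.06 = 484.30 g.

484.3 g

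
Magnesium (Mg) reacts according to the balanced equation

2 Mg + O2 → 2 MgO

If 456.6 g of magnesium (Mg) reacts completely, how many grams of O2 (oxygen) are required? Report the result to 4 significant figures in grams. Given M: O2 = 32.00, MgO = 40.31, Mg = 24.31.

n(Mg) = 456.60 g / 24.31 g/mol = 18.782 mol.
From the equation the Mg:O2 mole ratio is 2:1, so n(O2) = 18.782 × 1/2 = 9.3912 mol.
Mass of O2 = 9.3912 mol × 32.00 g/mol = 300.52 g.

300.5 g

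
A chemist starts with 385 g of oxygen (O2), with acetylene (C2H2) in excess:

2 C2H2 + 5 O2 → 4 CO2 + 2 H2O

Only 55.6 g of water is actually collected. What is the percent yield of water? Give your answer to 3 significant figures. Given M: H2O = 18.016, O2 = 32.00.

64.1 %

n(O2) = 385.0 g / 32.00 g/mol = 12.03 mol.
From the equation the O2:H2O mole ratio is 5:2, so n(H2O) = 12.03 × 2/5 = 4.812 mol.
Mass of H2O = 4.812 mol × 18.016 g/mol = 86.70 g.
This is the theoretical yield. Percent yield = 55.6 g / 86.70 g × 100% = 64.13%.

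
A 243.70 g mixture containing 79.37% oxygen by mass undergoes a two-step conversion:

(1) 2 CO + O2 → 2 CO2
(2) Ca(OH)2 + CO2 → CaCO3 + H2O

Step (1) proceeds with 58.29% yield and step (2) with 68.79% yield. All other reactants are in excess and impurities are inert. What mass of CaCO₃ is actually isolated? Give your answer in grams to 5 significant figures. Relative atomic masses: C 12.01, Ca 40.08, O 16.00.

Pure O2 = 243.70 × 0.7937 = 193.425 g.
M(O2) = 2(16.00) = 32.00 g/mol.
M(CaCO3) = 40.08 + 12.01 + 3(16.00) = 100.09 g/mol.
n(O2) = 193.425 / 32.00 = 6.04452 mol.
Step 1 (O2:CO2 = 1:2): theoretical n(CO2) = 12.0890 mol; at 58.29% yield, n(CO2) = 7.04670 mol.
Step 2 (CO2:CaCO3 = 1:1): theoretical n(CaCO3) = 7.04670 mol, so theoretical mass = 7.04670 × 100.09 = 705.305 g.
At 68.79% yield, actual mass of CaCO3 = 705.305 × 0.6879 = 485.179 g.

485.18 g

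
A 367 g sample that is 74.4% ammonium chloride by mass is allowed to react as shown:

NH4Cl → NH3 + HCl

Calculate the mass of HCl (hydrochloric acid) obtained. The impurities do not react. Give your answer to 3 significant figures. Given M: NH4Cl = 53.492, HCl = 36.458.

186 g

Mass of pure NH4Cl = 367 g × 0.744 = 273.0 g.
n(NH4Cl) = 273.0 g / 53.492 g/mol = 5.104 mol.
From the equation the NH4Cl:HCl mole ratio is 1:1, so n(HCl) = 5.104 × 1/1 = 5.104 mol.
Mass of HCl = 5.104 mol × 36.458 g/mol = 186.1 g.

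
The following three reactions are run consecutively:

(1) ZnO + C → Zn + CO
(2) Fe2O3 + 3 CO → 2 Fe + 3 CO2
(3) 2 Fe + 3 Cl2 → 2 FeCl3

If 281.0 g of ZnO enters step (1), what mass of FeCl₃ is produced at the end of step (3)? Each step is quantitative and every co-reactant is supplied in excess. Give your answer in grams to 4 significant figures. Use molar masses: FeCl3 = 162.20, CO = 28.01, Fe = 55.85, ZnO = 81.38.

n(ZnO) = 281.0 / 81.38 = 3.4529 mol.
Reaction (1): ZnO→CO ratio 1:1 ⇒ n(CO) = 3.4529 mol.
Reaction (2): CO→Fe ratio 3:2 ⇒ n(Fe) = 2.3020 mol.
Reaction (3): Fe→FeCl3 ratio 2:2 ⇒ n(FeCl3) = 2.3020 mol.
Mass of FeCl3 = 2.3020 × 162.20 = 373.38 g.

373.4 g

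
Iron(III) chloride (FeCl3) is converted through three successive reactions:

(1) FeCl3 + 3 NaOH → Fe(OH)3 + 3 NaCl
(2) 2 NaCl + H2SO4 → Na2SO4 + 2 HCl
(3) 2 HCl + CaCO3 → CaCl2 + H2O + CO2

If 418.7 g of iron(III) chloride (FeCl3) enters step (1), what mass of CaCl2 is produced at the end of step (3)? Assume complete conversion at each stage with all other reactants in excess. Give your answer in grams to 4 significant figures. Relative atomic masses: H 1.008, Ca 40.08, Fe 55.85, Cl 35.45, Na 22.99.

429.7 g

M(FeCl3) = 55.85 + 3(35.45) = 162.20 g/mol.
M(CaCl2) = 40.08 + 2(35.45) = 110.98 g/mol.
n(FeCl3) = 418.7 / 162.20 = 2.5814 mol.
Reaction (1): FeCl3→NaCl ratio 1:3 ⇒ n(NaCl) = 7.7441 mol.
Reaction (2): NaCl→HCl ratio 2:2 ⇒ n(HCl) = 7.7441 mol.
Reaction (3): HCl→CaCl2 ratio 2:1 ⇒ n(CaCl2) = 3.8721 mol.
Mass of CaCl2 = 3.8721 × 110.98 = 429.72 g.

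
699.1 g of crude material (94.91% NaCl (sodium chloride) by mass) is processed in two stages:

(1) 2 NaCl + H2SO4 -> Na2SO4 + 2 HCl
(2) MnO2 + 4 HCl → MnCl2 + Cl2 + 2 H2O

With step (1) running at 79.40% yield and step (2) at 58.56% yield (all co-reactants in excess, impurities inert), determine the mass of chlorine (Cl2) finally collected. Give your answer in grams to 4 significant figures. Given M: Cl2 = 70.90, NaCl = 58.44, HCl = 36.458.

Pure NaCl = 699.1 × 0.9491 = 663.52 g.
n(NaCl) = 663.52 / 58.44 = 11.354 mol.
Step 1 (NaCl:HCl = 2:2): theoretical n(HCl) = 11.354 mol; at 79.40% yield, n(HCl) = 9.0149 mol.
Step 2 (HCl:Cl2 = 4:1): theoretical n(Cl2) = 2.2537 mol, so theoretical mass = 2.2537 × 70.90 = 159.79 g.
At 58.56% yield, actual mass of Cl2 = 159.79 × 0.5856 = 93.573 g.

93.57 g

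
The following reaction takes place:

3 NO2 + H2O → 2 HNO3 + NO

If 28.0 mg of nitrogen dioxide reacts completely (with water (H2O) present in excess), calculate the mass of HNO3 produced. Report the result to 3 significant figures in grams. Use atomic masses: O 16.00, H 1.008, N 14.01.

0.0256 g

M(NO2) = 14.01 + 2(16.00) = 46.01 g/mol.
M(HNO3) = 1.008 + 14.01 + 3(16.00) = 63.018 g/mol.
Convert: 28.0 mg = 0.02800 g.
n(NO2) = 0.02800 g / 46.01 g/mol = 0.0006086 mol.
From the equation the NO2:HNO3 mole ratio is 3:2, so n(HNO3) = 0.0006086 × 2/3 = 0.0004057 mol.
Mass of HNO3 = 0.0004057 mol × 63.018 g/mol = 0.02557 g.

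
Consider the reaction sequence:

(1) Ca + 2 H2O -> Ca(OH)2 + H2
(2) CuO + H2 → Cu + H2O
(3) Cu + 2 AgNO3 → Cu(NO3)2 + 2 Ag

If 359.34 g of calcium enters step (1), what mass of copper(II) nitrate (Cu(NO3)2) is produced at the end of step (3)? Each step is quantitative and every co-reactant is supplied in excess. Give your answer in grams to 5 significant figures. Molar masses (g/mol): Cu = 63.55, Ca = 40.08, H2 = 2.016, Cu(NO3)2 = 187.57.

n(Ca) = 359.34 / 40.08 = 8.96557 mol.
Reaction (1): Ca→H2 ratio 1:1 ⇒ n(H2) = 8.96557 mol.
Reaction (2): H2→Cu ratio 1:1 ⇒ n(Cu) = 8.96557 mol.
Reaction (3): Cu→Cu(NO3)2 ratio 1:1 ⇒ n(Cu(NO3)2) = 8.96557 mol.
Mass of Cu(NO3)2 = 8.96557 × 187.57 = 1681.67 g.

1681.7 g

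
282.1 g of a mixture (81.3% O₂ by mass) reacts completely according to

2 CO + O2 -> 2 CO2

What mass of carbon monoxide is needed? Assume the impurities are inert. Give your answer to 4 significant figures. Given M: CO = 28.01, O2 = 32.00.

401.5 g

Mass of pure O2 = 282.1 g × 0.813 = 229.35 g.
n(O2) = 229.35 g / 32.00 g/mol = 7.1671 mol.
From the equation the O2:CO mole ratio is 1:2, so n(CO) = 7.1671 × 2/1 = 14.334 mol.
Mass of CO = 14.334 mol × 28.01 g/mol = 401.50 g.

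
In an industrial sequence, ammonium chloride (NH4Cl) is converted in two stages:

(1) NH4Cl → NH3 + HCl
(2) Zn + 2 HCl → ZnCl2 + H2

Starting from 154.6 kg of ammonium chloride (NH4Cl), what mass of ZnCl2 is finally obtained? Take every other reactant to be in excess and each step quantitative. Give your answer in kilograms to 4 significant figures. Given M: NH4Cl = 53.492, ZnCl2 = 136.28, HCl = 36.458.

196.9 kg

154.6 kg = 154600 g.
n(NH4Cl) = 154600 / 53.492 = 2890.2 mol.
Step 1 gives a 1:1 ratio of NH4Cl to HCl, so n(HCl) = 2890.2 mol.
In step 2 the HCl:ZnCl2 ratio is 2:1, so n(ZnCl2) = 1445.1 mol.
Mass of ZnCl2 = 1445.1 × 136.28 = 196930 g = 196.9 kg.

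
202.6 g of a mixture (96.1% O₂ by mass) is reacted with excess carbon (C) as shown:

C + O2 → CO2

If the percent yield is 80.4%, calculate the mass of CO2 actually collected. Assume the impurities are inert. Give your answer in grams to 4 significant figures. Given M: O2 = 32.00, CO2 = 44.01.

215.3 g

Pure O2 available = 202.6 g × 0.961 = 194.70 g.
n(O2) = 194.70 g / 32.00 g/mol = 6.0843 mol.
From the equation the O2:CO2 mole ratio is 1:1, so n(CO2) = 6.0843 × 1/1 = 6.0843 mol.
Mass of CO2 = 6.0843 mol × 44.01 g/mol = 267.77 g.
Actual mass collected = 267.77 g × 0.804 = 215.29 g.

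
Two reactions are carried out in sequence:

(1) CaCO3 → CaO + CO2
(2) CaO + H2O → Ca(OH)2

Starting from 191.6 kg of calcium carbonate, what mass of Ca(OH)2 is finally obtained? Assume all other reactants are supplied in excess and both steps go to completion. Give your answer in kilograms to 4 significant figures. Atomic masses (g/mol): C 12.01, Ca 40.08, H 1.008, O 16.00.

M(CaCO3) = 40.08 + 12.01 + 3(16.00) = 100.09 g/mol.
M(Ca(OH)2) = 40.08 + 2(16.00) + 2(1.008) = 74.096 g/mol.
191.6 kg = 191600 g.
n(CaCO3) = 191600 / 100.09 = 1914.3 mol.
Step 1 gives a 1:1 ratio of CaCO3 to CaO, so n(CaO) = 1914.3 mol.
In step 2 the CaO:Ca(OH)2 ratio is 1:1, so n(Ca(OH)2) = 1914.3 mol.
Mass of Ca(OH)2 = 1914.3 × 74.096 = 141840 g = 141.8 kg.

141.8 kg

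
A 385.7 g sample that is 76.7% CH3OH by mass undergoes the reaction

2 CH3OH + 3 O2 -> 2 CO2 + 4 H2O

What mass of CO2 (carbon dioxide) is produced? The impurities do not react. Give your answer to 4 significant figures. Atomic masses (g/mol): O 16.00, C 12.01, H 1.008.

Mass of pure CH3OH = 385.7 g × 0.767 = 295.83 g.
M(CH3OH) = 12.01 + 4(1.008) + 16.00 = 32.042 g/mol.
M(CO2) = 12.01 + 2(16.00) = 44.01 g/mol.
n(CH3OH) = 295.83 g / 32.042 g/mol = 9.2326 mol.
From the equation the CH3OH:CO2 mole ratio is 2:2, so n(CO2) = 9.2326 × 2/2 = 9.2326 mol.
Mass of CO2 = 9.2326 mol × 44.01 g/mol = 406.33 g.

406.3 g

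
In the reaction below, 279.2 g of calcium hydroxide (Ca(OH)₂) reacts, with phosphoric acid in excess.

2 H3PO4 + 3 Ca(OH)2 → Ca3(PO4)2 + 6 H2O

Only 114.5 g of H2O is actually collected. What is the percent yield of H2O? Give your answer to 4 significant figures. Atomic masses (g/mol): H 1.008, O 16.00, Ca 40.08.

84.33 %

M(Ca(OH)2) = 40.08 + 2(16.00) + 2(1.008) = 74.096 g/mol.
M(H2O) = 2(1.008) + 16.00 = 18.016 g/mol.
n(Ca(OH)2) = 279.20 g / 74.096 g/mol = 3.7681 mol.
From the equation the Ca(OH)2:H2O mole ratio is 3:6, so n(H2O) = 3.7681 × 6/3 = 7.5362 mol.
Mass of H2O = 7.5362 mol × 18.016 g/mol = 135.77 g.
This is the theoretical yield. Percent yield = 114.5 g / 135.77 g × 100% = 84.333%.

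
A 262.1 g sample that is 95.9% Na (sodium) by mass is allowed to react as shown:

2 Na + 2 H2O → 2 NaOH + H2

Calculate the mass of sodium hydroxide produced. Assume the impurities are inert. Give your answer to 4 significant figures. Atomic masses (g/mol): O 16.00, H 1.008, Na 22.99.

Mass of pure Na = 262.1 g × 0.959 = 251.35 g.
M(Na) = 22.99 g/mol.
M(NaOH) = 22.99 + 16.00 + 1.008 = 39.998 g/mol.
n(Na) = 251.35 g / 22.99 g/mol = 10.933 mol.
From the equation the Na:NaOH mole ratio is 2:2, so n(NaOH) = 10.933 × 2/2 = 10.933 mol.
Mass of NaOH = 10.933 mol × 39.998 g/mol = 437.31 g.

437.3 g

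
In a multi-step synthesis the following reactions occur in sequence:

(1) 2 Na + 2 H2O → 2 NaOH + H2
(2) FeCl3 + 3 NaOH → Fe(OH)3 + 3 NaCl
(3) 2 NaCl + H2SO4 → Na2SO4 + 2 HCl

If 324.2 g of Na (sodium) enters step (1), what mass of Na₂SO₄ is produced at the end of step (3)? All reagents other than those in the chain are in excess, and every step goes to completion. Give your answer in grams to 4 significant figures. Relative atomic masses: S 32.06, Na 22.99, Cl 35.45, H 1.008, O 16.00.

M(Na) = 22.99 g/mol.
M(Na2SO4) = 2(22.99) + 32.06 + 4(16.00) = 142.04 g/mol.
n(Na) = 324.2 / 22.99 = 14.102 mol.
Reaction (1): Na→NaOH ratio 2:2 ⇒ n(NaOH) = 14.102 mol.
Reaction (2): NaOH→NaCl ratio 3:3 ⇒ n(NaCl) = 14.102 mol.
Reaction (3): NaCl→Na2SO4 ratio 2:1 ⇒ n(Na2SO4) = 7.0509 mol.
Mass of Na2SO4 = 7.0509 × 142.04 = 1001.5 g.

1002 g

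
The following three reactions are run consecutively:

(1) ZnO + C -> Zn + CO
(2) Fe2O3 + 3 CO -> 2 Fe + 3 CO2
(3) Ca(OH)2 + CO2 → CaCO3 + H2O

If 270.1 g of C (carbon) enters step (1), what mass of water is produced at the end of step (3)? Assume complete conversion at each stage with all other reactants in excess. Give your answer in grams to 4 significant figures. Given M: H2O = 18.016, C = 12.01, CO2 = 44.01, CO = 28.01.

n(C) = 270.1 / 12.01 = 22.490 mol.
Reaction (1): C→CO ratio 1:1 ⇒ n(CO) = 22.490 mol.
Reaction (2): CO→CO2 ratio 3:3 ⇒ n(CO2) = 22.490 mol.
Reaction (3): CO2→H2O ratio 1:1 ⇒ n(H2O) = 22.490 mol.
Mass of H2O = 22.490 × 18.016 = 405.17 g.

405.2 g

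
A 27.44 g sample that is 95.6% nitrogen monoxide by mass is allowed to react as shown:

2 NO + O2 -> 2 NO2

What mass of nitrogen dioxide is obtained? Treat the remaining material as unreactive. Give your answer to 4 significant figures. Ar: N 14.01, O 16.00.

Mass of pure NO = 27.44 g × 0.956 = 26.233 g.
M(NO) = 14.01 + 16.00 = 30.01 g/mol.
M(NO2) = 14.01 + 2(16.00) = 46.01 g/mol.
n(NO) = 26.233 g / 30.01 g/mol = 0.87413 mol.
From the equation the NO:NO2 mole ratio is 2:2, so n(NO2) = 0.87413 × 2/2 = 0.87413 mol.
Mass of NO2 = 0.87413 mol × 46.01 g/mol = 40.219 g.

40.22 g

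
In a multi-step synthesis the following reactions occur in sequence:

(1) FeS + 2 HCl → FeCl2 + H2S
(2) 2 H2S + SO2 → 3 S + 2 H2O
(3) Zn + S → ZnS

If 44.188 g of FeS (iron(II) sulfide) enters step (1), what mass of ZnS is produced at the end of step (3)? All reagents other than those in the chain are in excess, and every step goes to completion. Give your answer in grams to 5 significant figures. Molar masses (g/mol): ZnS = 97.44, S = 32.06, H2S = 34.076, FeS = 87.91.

n(FeS) = 44.188 / 87.91 = 0.502650 mol.
Reaction (1): FeS→H2S ratio 1:1 ⇒ n(H2S) = 0.502650 mol.
Reaction (2): H2S→S ratio 2:3 ⇒ n(S) = 0.753976 mol.
Reaction (3): S→ZnS ratio 1:1 ⇒ n(ZnS) = 0.753976 mol.
Mass of ZnS = 0.753976 × 97.44 = 73.4674 g.

73.467 g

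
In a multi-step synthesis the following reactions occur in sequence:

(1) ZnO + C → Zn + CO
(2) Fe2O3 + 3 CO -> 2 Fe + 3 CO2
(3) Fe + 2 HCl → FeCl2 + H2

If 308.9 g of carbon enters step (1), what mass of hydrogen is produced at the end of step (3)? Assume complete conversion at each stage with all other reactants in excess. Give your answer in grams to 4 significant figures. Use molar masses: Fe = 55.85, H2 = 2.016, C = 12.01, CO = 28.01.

34.57 g

n(C) = 308.9 / 12.01 = 25.720 mol.
Reaction (1): C→CO ratio 1:1 ⇒ n(CO) = 25.720 mol.
Reaction (2): CO→Fe ratio 3:2 ⇒ n(Fe) = 17.147 mol.
Reaction (3): Fe→H2 ratio 1:1 ⇒ n(H2) = 17.147 mol.
Mass of H2 = 17.147 × 2.016 = 34.568 g.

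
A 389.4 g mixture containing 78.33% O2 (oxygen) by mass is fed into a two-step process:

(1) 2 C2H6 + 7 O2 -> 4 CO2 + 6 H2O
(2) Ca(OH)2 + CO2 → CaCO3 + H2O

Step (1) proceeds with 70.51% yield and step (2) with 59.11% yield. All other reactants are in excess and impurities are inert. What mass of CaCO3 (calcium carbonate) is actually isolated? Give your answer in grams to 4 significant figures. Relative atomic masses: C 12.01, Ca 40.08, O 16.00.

Pure O2 = 389.4 × 0.7833 = 305.02 g.
M(O2) = 2(16.00) = 32.00 g/mol.
M(CaCO3) = 40.08 + 12.01 + 3(16.00) = 100.09 g/mol.
n(O2) = 305.02 / 32.00 = 9.5318 mol.
Step 1 (O2:CO2 = 7:4): theoretical n(CO2) = 5.4467 mol; at 70.51% yield, n(CO2) = 3.8405 mol.
Step 2 (CO2:CaCO3 = 1:1): theoretical n(CaCO3) = 3.8405 mol, so theoretical mass = 3.8405 × 100.09 = 384.39 g.
At 59.11% yield, actual mass of CaCO3 = 384.39 × 0.5911 = 227.22 g.

227.2 g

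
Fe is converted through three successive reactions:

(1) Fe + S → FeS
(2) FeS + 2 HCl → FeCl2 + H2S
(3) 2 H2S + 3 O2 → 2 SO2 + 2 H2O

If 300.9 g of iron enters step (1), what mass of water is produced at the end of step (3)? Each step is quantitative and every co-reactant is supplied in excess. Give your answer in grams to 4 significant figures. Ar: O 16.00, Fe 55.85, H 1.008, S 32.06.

M(Fe) = 55.85 g/mol.
M(H2O) = 2(1.008) + 16.00 = 18.016 g/mol.
n(Fe) = 300.9 / 55.85 = 5.3876 mol.
Reaction (1): Fe→FeS ratio 1:1 ⇒ n(FeS) = 5.3876 mol.
Reaction (2): FeS→H2S ratio 1:1 ⇒ n(H2S) = 5.3876 mol.
Reaction (3): H2S→H2O ratio 2:2 ⇒ n(H2O) = 5.3876 mol.
Mass of H2O = 5.3876 × 18.016 = 97.064 g.

97.06 g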